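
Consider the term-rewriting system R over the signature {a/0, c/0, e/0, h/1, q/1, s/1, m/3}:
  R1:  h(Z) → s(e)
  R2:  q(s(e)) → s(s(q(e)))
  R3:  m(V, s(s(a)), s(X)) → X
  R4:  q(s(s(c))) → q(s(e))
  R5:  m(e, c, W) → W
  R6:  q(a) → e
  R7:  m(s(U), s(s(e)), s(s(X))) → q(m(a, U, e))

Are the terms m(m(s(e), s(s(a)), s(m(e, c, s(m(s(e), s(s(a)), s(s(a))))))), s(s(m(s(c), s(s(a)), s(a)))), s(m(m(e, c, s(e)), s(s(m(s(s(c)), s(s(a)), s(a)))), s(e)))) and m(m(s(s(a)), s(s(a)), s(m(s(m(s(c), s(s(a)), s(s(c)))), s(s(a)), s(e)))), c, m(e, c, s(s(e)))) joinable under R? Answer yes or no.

Reduce t₁ = m(m(s(e), s(s(a)), s(m(e, c, s(m(s(e), s(s(a)), s(s(a))))))), s(s(m(s(c), s(s(a)), s(a)))), s(m(m(e, c, s(e)), s(s(m(s(s(c)), s(s(a)), s(a)))), s(e)))):
1. m(m(s(e), s(s(a)), s(m(e, c, s(m(s(e), s(s(a)), s(s(a))))))), s(s(m(s(c), s(s(a)), s(a)))), s(m(m(e, c, s(e)), s(s(m(s(s(c)), s(s(a)), s(a)))), s(e))))  →  m(m(e, c, s(m(s(e), s(s(a)), s(s(a))))), s(s(m(s(c), s(s(a)), s(a)))), s(m(m(e, c, s(e)), s(s(m(s(s(c)), s(s(a)), s(a)))), s(e))))   [R3 at 1]
2. m(m(e, c, s(m(s(e), s(s(a)), s(s(a))))), s(s(m(s(c), s(s(a)), s(a)))), s(m(m(e, c, s(e)), s(s(m(s(s(c)), s(s(a)), s(a)))), s(e))))  →  m(s(m(s(e), s(s(a)), s(s(a)))), s(s(m(s(c), s(s(a)), s(a)))), s(m(m(e, c, s(e)), s(s(m(s(s(c)), s(s(a)), s(a)))), s(e))))   [R5 at 1]
3. m(s(m(s(e), s(s(a)), s(s(a)))), s(s(m(s(c), s(s(a)), s(a)))), s(m(m(e, c, s(e)), s(s(m(s(s(c)), s(s(a)), s(a)))), s(e))))  →  m(s(s(a)), s(s(m(s(c), s(s(a)), s(a)))), s(m(m(e, c, s(e)), s(s(m(s(s(c)), s(s(a)), s(a)))), s(e))))   [R3 at 1.1]
4. m(s(s(a)), s(s(m(s(c), s(s(a)), s(a)))), s(m(m(e, c, s(e)), s(s(m(s(s(c)), s(s(a)), s(a)))), s(e))))  →  m(s(s(a)), s(s(a)), s(m(m(e, c, s(e)), s(s(m(s(s(c)), s(s(a)), s(a)))), s(e))))   [R3 at 2.1.1]
5. m(s(s(a)), s(s(a)), s(m(m(e, c, s(e)), s(s(m(s(s(c)), s(s(a)), s(a)))), s(e))))  →  m(m(e, c, s(e)), s(s(m(s(s(c)), s(s(a)), s(a)))), s(e))   [R3 at ε]
6. m(m(e, c, s(e)), s(s(m(s(s(c)), s(s(a)), s(a)))), s(e))  →  m(s(e), s(s(m(s(s(c)), s(s(a)), s(a)))), s(e))   [R5 at 1]
7. m(s(e), s(s(m(s(s(c)), s(s(a)), s(a)))), s(e))  →  m(s(e), s(s(a)), s(e))   [R3 at 2.1.1]
8. m(s(e), s(s(a)), s(e))  →  e   [R3 at ε]

Reduce t₂ = m(m(s(s(a)), s(s(a)), s(m(s(m(s(c), s(s(a)), s(s(c)))), s(s(a)), s(e)))), c, m(e, c, s(s(e)))):
1. m(m(s(s(a)), s(s(a)), s(m(s(m(s(c), s(s(a)), s(s(c)))), s(s(a)), s(e)))), c, m(e, c, s(s(e))))  →  m(m(s(m(s(c), s(s(a)), s(s(c)))), s(s(a)), s(e)), c, m(e, c, s(s(e))))   [R3 at 1]
2. m(m(s(m(s(c), s(s(a)), s(s(c)))), s(s(a)), s(e)), c, m(e, c, s(s(e))))  →  m(e, c, m(e, c, s(s(e))))   [R3 at 1]
3. m(e, c, m(e, c, s(s(e))))  →  m(e, c, s(s(e)))   [R5 at ε]
4. m(e, c, s(s(e)))  →  s(s(e))   [R5 at ε]

no — NF(t₁) = e, NF(t₂) = s(s(e))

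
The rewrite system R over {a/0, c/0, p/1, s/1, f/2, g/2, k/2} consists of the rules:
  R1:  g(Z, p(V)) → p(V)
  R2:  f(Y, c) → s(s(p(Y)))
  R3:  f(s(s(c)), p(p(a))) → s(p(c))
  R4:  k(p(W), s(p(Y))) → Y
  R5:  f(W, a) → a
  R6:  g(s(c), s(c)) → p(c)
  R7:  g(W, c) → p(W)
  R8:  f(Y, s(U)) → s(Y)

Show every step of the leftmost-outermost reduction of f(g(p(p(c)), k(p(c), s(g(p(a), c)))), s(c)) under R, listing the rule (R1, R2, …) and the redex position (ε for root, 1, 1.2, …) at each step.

1. f(g(p(p(c)), k(p(c), s(g(p(a), c)))), s(c))  →  s(g(p(p(c)), k(p(c), s(g(p(a), c)))))   [R8 at ε]
2. s(g(p(p(c)), k(p(c), s(g(p(a), c)))))  →  s(g(p(p(c)), k(p(c), s(p(p(a))))))   [R7 at 1.2.2.1]
3. s(g(p(p(c)), k(p(c), s(p(p(a))))))  →  s(g(p(p(c)), p(a)))   [R4 at 1.2]
4. s(g(p(p(c)), p(a)))  →  s(p(a))   [R1 at 1]

s(p(a))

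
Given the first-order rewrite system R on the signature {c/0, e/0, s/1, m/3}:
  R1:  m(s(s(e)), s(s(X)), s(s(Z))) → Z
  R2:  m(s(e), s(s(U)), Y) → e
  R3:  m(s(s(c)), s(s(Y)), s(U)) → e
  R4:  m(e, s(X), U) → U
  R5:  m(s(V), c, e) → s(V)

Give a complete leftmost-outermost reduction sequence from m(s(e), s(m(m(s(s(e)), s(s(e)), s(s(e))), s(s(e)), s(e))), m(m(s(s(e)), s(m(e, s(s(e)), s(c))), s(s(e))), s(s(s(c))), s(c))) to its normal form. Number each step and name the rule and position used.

1. m(s(e), s(m(m(s(s(e)), s(s(e)), s(s(e))), s(s(e)), s(e))), m(m(s(s(e)), s(m(e, s(s(e)), s(c))), s(s(e))), s(s(s(c))), s(c)))  →  m(s(e), s(m(e, s(s(e)), s(e))), m(m(s(s(e)), s(m(e, s(s(e)), s(c))), s(s(e))), s(s(s(c))), s(c)))   [R1 at 2.1.1]
2. m(s(e), s(m(e, s(s(e)), s(e))), m(m(s(s(e)), s(m(e, s(s(e)), s(c))), s(s(e))), s(s(s(c))), s(c)))  →  m(s(e), s(s(e)), m(m(s(s(e)), s(m(e, s(s(e)), s(c))), s(s(e))), s(s(s(c))), s(c)))   [R4 at 2.1]
3. m(s(e), s(s(e)), m(m(s(s(e)), s(m(e, s(s(e)), s(c))), s(s(e))), s(s(s(c))), s(c)))  →  e   [R2 at ε]

e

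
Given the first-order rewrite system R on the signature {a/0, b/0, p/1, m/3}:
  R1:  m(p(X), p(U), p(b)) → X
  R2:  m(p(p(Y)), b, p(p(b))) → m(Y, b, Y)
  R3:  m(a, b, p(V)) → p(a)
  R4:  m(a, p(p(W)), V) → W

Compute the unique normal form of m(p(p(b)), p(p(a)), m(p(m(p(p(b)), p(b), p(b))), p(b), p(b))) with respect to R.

p(b)

1. m(p(p(b)), p(p(a)), m(p(m(p(p(b)), p(b), p(b))), p(b), p(b)))  →  m(p(p(b)), p(p(a)), m(p(p(b)), p(b), p(b)))   [R1 at 3]
2. m(p(p(b)), p(p(a)), m(p(p(b)), p(b), p(b)))  →  m(p(p(b)), p(p(a)), p(b))   [R1 at 3]
3. m(p(p(b)), p(p(a)), p(b))  →  p(b)   [R1 at ε]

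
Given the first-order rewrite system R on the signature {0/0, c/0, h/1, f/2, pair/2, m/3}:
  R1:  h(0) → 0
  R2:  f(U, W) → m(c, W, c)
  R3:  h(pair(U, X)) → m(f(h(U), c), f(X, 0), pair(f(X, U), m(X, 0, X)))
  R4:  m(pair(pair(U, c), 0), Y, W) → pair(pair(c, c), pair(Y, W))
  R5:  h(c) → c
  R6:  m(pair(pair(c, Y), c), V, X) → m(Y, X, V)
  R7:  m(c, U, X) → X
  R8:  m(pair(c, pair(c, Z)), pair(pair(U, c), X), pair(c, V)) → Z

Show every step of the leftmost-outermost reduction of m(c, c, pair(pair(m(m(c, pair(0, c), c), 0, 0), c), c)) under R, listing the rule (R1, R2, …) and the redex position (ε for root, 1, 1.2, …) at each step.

pair(pair(0, c), c)

1. m(c, c, pair(pair(m(m(c, pair(0, c), c), 0, 0), c), c))  →  pair(pair(m(m(c, pair(0, c), c), 0, 0), c), c)   [R7 at ε]
2. pair(pair(m(m(c, pair(0, c), c), 0, 0), c), c)  →  pair(pair(m(c, 0, 0), c), c)   [R7 at 1.1.1]
3. pair(pair(m(c, 0, 0), c), c)  →  pair(pair(0, c), c)   [R7 at 1.1]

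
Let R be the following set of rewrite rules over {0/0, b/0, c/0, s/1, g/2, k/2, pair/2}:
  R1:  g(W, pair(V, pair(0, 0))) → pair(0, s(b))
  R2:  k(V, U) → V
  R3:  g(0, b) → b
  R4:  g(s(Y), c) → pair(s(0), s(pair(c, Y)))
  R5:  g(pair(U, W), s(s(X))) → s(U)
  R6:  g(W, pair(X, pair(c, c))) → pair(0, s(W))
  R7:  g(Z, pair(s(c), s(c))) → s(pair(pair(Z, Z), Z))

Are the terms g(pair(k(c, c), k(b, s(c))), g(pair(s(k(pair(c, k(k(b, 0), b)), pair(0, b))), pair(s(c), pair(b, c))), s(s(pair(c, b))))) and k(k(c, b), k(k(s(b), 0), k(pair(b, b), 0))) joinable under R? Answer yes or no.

no — NF(t₁) = s(c), NF(t₂) = c

Reduce t₁ = g(pair(k(c, c), k(b, s(c))), g(pair(s(k(pair(c, k(k(b, 0), b)), pair(0, b))), pair(s(c), pair(b, c))), s(s(pair(c, b))))):
1. g(pair(k(c, c), k(b, s(c))), g(pair(s(k(pair(c, k(k(b, 0), b)), pair(0, b))), pair(s(c), pair(b, c))), s(s(pair(c, b)))))  →  g(pair(c, k(b, s(c))), g(pair(s(k(pair(c, k(k(b, 0), b)), pair(0, b))), pair(s(c), pair(b, c))), s(s(pair(c, b)))))   [R2 at 1.1]
2. g(pair(c, k(b, s(c))), g(pair(s(k(pair(c, k(k(b, 0), b)), pair(0, b))), pair(s(c), pair(b, c))), s(s(pair(c, b)))))  →  g(pair(c, b), g(pair(s(k(pair(c, k(k(b, 0), b)), pair(0, b))), pair(s(c), pair(b, c))), s(s(pair(c, b)))))   [R2 at 1.2]
3. g(pair(c, b), g(pair(s(k(pair(c, k(k(b, 0), b)), pair(0, b))), pair(s(c), pair(b, c))), s(s(pair(c, b)))))  →  g(pair(c, b), s(s(k(pair(c, k(k(b, 0), b)), pair(0, b)))))   [R5 at 2]
4. g(pair(c, b), s(s(k(pair(c, k(k(b, 0), b)), pair(0, b)))))  →  s(c)   [R5 at ε]

Reduce t₂ = k(k(c, b), k(k(s(b), 0), k(pair(b, b), 0))):
1. k(k(c, b), k(k(s(b), 0), k(pair(b, b), 0)))  →  k(c, b)   [R2 at ε]
2. k(c, b)  →  c   [R2 at ε]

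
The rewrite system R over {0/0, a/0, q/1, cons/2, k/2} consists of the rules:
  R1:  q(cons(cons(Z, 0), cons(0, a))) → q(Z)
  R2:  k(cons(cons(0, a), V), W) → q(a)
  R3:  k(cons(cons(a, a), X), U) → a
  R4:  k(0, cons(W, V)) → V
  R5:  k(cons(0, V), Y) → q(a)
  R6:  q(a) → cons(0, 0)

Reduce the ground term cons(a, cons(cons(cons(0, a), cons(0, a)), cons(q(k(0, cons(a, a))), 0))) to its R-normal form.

1. cons(a, cons(cons(cons(0, a), cons(0, a)), cons(q(k(0, cons(a, a))), 0)))  →  cons(a, cons(cons(cons(0, a), cons(0, a)), cons(q(a), 0)))   [R4 at 2.2.1.1]
2. cons(a, cons(cons(cons(0, a), cons(0, a)), cons(q(a), 0)))  →  cons(a, cons(cons(cons(0, a), cons(0, a)), cons(cons(0, 0), 0)))   [R6 at 2.2.1]

cons(a, cons(cons(cons(0, a), cons(0, a)), cons(cons(0, 0), 0)))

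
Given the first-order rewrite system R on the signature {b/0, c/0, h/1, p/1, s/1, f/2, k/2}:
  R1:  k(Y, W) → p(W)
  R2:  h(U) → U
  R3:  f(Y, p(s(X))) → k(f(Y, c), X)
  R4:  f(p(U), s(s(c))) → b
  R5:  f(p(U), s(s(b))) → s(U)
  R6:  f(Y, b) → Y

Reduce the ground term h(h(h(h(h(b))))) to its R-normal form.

1. h(h(h(h(h(b)))))  →  h(h(h(h(b))))   [R2 at ε]
2. h(h(h(h(b))))  →  h(h(h(b)))   [R2 at ε]
3. h(h(h(b)))  →  h(h(b))   [R2 at ε]
4. h(h(b))  →  h(b)   [R2 at ε]
5. h(b)  →  b   [R2 at ε]

b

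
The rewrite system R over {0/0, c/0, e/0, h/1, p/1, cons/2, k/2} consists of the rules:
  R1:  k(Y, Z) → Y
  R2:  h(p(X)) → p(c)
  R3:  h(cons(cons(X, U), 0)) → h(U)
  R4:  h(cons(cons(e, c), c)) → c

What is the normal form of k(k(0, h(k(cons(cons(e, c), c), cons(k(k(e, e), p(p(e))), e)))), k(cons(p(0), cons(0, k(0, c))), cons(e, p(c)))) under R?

0

1. k(k(0, h(k(cons(cons(e, c), c), cons(k(k(e, e), p(p(e))), e)))), k(cons(p(0), cons(0, k(0, c))), cons(e, p(c))))  →  k(0, h(k(cons(cons(e, c), c), cons(k(k(e, e), p(p(e))), e))))   [R1 at ε]
2. k(0, h(k(cons(cons(e, c), c), cons(k(k(e, e), p(p(e))), e))))  →  0   [R1 at ε]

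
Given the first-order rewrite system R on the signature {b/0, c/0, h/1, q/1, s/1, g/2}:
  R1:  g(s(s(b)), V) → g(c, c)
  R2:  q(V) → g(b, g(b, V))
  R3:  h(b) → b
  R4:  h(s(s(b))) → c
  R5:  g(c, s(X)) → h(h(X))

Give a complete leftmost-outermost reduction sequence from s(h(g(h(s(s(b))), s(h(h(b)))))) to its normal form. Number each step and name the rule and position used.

s(b)

1. s(h(g(h(s(s(b))), s(h(h(b))))))  →  s(h(g(c, s(h(h(b))))))   [R4 at 1.1.1]
2. s(h(g(c, s(h(h(b))))))  →  s(h(h(h(h(h(b))))))   [R5 at 1.1]
3. s(h(h(h(h(h(b))))))  →  s(h(h(h(h(b)))))   [R3 at 1.1.1.1.1]
4. s(h(h(h(h(b)))))  →  s(h(h(h(b))))   [R3 at 1.1.1.1]
5. s(h(h(h(b))))  →  s(h(h(b)))   [R3 at 1.1.1]
6. s(h(h(b)))  →  s(h(b))   [R3 at 1.1]
7. s(h(b))  →  s(b)   [R3 at 1]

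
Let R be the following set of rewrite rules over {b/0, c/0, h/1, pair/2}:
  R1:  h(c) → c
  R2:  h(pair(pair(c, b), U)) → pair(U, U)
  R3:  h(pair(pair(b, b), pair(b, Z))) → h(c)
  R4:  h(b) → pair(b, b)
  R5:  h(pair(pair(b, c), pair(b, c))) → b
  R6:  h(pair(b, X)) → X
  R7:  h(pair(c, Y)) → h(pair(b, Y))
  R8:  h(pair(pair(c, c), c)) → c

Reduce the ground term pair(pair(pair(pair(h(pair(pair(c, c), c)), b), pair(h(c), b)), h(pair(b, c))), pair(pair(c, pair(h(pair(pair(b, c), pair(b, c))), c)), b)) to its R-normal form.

1. pair(pair(pair(pair(h(pair(pair(c, c), c)), b), pair(h(c), b)), h(pair(b, c))), pair(pair(c, pair(h(pair(pair(b, c), pair(b, c))), c)), b))  →  pair(pair(pair(pair(c, b), pair(h(c), b)), h(pair(b, c))), pair(pair(c, pair(h(pair(pair(b, c), pair(b, c))), c)), b))   [R8 at 1.1.1.1]
2. pair(pair(pair(pair(c, b), pair(h(c), b)), h(pair(b, c))), pair(pair(c, pair(h(pair(pair(b, c), pair(b, c))), c)), b))  →  pair(pair(pair(pair(c, b), pair(c, b)), h(pair(b, c))), pair(pair(c, pair(h(pair(pair(b, c), pair(b, c))), c)), b))   [R1 at 1.1.2.1]
3. pair(pair(pair(pair(c, b), pair(c, b)), h(pair(b, c))), pair(pair(c, pair(h(pair(pair(b, c), pair(b, c))), c)), b))  →  pair(pair(pair(pair(c, b), pair(c, b)), c), pair(pair(c, pair(h(pair(pair(b, c), pair(b, c))), c)), b))   [R6 at 1.2]
4. pair(pair(pair(pair(c, b), pair(c, b)), c), pair(pair(c, pair(h(pair(pair(b, c), pair(b, c))), c)), b))  →  pair(pair(pair(pair(c, b), pair(c, b)), c), pair(pair(c, pair(b, c)), b))   [R5 at 2.1.2.1]

pair(pair(pair(pair(c, b), pair(c, b)), c), pair(pair(c, pair(b, c)), b))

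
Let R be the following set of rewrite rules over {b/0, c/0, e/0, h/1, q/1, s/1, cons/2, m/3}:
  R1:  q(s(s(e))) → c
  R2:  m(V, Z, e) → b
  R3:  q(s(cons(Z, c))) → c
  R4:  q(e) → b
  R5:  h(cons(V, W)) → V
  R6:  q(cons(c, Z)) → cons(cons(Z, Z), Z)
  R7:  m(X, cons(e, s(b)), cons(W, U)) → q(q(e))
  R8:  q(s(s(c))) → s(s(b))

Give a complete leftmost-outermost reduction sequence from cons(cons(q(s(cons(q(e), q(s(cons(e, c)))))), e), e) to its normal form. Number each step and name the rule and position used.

1. cons(cons(q(s(cons(q(e), q(s(cons(e, c)))))), e), e)  →  cons(cons(q(s(cons(b, q(s(cons(e, c)))))), e), e)   [R4 at 1.1.1.1.1]
2. cons(cons(q(s(cons(b, q(s(cons(e, c)))))), e), e)  →  cons(cons(q(s(cons(b, c))), e), e)   [R3 at 1.1.1.1.2]
3. cons(cons(q(s(cons(b, c))), e), e)  →  cons(cons(c, e), e)   [R3 at 1.1]

cons(cons(c, e), e)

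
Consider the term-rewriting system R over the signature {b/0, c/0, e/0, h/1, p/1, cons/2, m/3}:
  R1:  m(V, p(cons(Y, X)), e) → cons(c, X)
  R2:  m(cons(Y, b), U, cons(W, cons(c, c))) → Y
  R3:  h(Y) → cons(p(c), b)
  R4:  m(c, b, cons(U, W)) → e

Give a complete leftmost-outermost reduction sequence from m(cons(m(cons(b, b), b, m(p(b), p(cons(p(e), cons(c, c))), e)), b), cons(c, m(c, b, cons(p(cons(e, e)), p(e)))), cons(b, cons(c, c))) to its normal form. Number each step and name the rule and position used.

1. m(cons(m(cons(b, b), b, m(p(b), p(cons(p(e), cons(c, c))), e)), b), cons(c, m(c, b, cons(p(cons(e, e)), p(e)))), cons(b, cons(c, c)))  →  m(cons(b, b), b, m(p(b), p(cons(p(e), cons(c, c))), e))   [R2 at ε]
2. m(cons(b, b), b, m(p(b), p(cons(p(e), cons(c, c))), e))  →  m(cons(b, b), b, cons(c, cons(c, c)))   [R1 at 3]
3. m(cons(b, b), b, cons(c, cons(c, c)))  →  b   [R2 at ε]

b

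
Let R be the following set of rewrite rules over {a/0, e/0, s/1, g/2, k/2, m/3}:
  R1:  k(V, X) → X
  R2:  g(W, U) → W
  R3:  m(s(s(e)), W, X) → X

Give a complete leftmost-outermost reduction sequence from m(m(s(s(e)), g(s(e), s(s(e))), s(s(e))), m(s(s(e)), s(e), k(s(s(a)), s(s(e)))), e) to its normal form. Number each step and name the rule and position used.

1. m(m(s(s(e)), g(s(e), s(s(e))), s(s(e))), m(s(s(e)), s(e), k(s(s(a)), s(s(e)))), e)  →  m(s(s(e)), m(s(s(e)), s(e), k(s(s(a)), s(s(e)))), e)   [R3 at 1]
2. m(s(s(e)), m(s(s(e)), s(e), k(s(s(a)), s(s(e)))), e)  →  e   [R3 at ε]

e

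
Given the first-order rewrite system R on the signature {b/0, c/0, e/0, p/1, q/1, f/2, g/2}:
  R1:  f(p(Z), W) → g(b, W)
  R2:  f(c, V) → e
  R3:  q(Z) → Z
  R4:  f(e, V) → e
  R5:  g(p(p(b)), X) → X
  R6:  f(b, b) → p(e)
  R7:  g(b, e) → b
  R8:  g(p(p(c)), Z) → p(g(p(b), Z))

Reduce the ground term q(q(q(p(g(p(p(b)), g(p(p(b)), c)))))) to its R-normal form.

p(c)

1. q(q(q(p(g(p(p(b)), g(p(p(b)), c))))))  →  q(q(p(g(p(p(b)), g(p(p(b)), c)))))   [R3 at ε]
2. q(q(p(g(p(p(b)), g(p(p(b)), c)))))  →  q(p(g(p(p(b)), g(p(p(b)), c))))   [R3 at ε]
3. q(p(g(p(p(b)), g(p(p(b)), c))))  →  p(g(p(p(b)), g(p(p(b)), c)))   [R3 at ε]
4. p(g(p(p(b)), g(p(p(b)), c)))  →  p(g(p(p(b)), c))   [R5 at 1]
5. p(g(p(p(b)), c))  →  p(c)   [R5 at 1]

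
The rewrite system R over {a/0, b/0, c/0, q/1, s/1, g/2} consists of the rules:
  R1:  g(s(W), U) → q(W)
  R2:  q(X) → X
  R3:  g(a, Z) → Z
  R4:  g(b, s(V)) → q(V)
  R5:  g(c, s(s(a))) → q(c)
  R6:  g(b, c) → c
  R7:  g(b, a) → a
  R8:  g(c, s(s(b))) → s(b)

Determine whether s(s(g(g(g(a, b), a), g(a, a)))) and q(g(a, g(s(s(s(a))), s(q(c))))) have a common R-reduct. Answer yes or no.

yes — NF(t₁) = s(s(a)), NF(t₂) = s(s(a))

Reduce t₁ = s(s(g(g(g(a, b), a), g(a, a)))):
1. s(s(g(g(g(a, b), a), g(a, a))))  →  s(s(g(g(b, a), g(a, a))))   [R3 at 1.1.1.1]
2. s(s(g(g(b, a), g(a, a))))  →  s(s(g(a, g(a, a))))   [R7 at 1.1.1]
3. s(s(g(a, g(a, a))))  →  s(s(g(a, a)))   [R3 at 1.1]
4. s(s(g(a, a)))  →  s(s(a))   [R3 at 1.1]

Reduce t₂ = q(g(a, g(s(s(s(a))), s(q(c))))):
1. q(g(a, g(s(s(s(a))), s(q(c)))))  →  g(a, g(s(s(s(a))), s(q(c))))   [R2 at ε]
2. g(a, g(s(s(s(a))), s(q(c))))  →  g(s(s(s(a))), s(q(c)))   [R3 at ε]
3. g(s(s(s(a))), s(q(c)))  →  q(s(s(a)))   [R1 at ε]
4. q(s(s(a)))  →  s(s(a))   [R2 at ε]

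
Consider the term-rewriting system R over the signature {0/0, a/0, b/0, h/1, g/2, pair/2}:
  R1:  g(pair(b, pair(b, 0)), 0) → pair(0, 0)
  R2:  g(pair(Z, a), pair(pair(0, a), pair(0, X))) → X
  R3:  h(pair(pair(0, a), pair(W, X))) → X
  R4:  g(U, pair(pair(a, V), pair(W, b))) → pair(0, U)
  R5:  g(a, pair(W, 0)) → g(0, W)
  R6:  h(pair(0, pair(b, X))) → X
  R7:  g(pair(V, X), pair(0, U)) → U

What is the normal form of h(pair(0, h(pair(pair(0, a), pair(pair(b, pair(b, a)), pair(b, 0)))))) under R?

0

1. h(pair(0, h(pair(pair(0, a), pair(pair(b, pair(b, a)), pair(b, 0))))))  →  h(pair(0, pair(b, 0)))   [R3 at 1.2]
2. h(pair(0, pair(b, 0)))  →  0   [R6 at ε]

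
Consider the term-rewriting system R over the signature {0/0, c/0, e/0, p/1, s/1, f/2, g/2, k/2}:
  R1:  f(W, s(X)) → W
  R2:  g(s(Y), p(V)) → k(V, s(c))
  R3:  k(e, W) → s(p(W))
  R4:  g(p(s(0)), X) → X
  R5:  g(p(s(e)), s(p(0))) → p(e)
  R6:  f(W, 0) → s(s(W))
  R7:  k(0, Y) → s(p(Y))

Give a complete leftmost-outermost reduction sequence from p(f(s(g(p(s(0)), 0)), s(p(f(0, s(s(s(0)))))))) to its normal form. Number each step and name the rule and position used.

1. p(f(s(g(p(s(0)), 0)), s(p(f(0, s(s(s(0))))))))  →  p(s(g(p(s(0)), 0)))   [R1 at 1]
2. p(s(g(p(s(0)), 0)))  →  p(s(0))   [R4 at 1.1]

p(s(0))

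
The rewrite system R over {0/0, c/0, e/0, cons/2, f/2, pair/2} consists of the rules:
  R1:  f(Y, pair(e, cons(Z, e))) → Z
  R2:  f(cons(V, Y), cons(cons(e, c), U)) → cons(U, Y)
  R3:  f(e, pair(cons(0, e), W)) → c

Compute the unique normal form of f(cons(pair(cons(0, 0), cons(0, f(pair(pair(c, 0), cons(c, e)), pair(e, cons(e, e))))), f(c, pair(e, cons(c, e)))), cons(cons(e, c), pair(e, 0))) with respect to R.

cons(pair(e, 0), c)

1. f(cons(pair(cons(0, 0), cons(0, f(pair(pair(c, 0), cons(c, e)), pair(e, cons(e, e))))), f(c, pair(e, cons(c, e)))), cons(cons(e, c), pair(e, 0)))  →  cons(pair(e, 0), f(c, pair(e, cons(c, e))))   [R2 at ε]
2. cons(pair(e, 0), f(c, pair(e, cons(c, e))))  →  cons(pair(e, 0), c)   [R1 at 2]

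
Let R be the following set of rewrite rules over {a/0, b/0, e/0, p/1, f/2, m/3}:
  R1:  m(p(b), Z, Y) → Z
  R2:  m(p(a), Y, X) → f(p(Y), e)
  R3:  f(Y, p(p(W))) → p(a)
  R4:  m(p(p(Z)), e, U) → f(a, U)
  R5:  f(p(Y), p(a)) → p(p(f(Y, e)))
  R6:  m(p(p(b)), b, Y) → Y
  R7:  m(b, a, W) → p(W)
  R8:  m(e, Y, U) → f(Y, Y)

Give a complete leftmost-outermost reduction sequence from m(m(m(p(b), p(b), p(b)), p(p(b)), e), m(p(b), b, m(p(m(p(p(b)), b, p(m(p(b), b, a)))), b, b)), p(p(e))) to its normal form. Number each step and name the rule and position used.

p(p(e))

1. m(m(m(p(b), p(b), p(b)), p(p(b)), e), m(p(b), b, m(p(m(p(p(b)), b, p(m(p(b), b, a)))), b, b)), p(p(e)))  →  m(m(p(b), p(p(b)), e), m(p(b), b, m(p(m(p(p(b)), b, p(m(p(b), b, a)))), b, b)), p(p(e)))   [R1 at 1.1]
2. m(m(p(b), p(p(b)), e), m(p(b), b, m(p(m(p(p(b)), b, p(m(p(b), b, a)))), b, b)), p(p(e)))  →  m(p(p(b)), m(p(b), b, m(p(m(p(p(b)), b, p(m(p(b), b, a)))), b, b)), p(p(e)))   [R1 at 1]
3. m(p(p(b)), m(p(b), b, m(p(m(p(p(b)), b, p(m(p(b), b, a)))), b, b)), p(p(e)))  →  m(p(p(b)), b, p(p(e)))   [R1 at 2]
4. m(p(p(b)), b, p(p(e)))  →  p(p(e))   [R6 at ε]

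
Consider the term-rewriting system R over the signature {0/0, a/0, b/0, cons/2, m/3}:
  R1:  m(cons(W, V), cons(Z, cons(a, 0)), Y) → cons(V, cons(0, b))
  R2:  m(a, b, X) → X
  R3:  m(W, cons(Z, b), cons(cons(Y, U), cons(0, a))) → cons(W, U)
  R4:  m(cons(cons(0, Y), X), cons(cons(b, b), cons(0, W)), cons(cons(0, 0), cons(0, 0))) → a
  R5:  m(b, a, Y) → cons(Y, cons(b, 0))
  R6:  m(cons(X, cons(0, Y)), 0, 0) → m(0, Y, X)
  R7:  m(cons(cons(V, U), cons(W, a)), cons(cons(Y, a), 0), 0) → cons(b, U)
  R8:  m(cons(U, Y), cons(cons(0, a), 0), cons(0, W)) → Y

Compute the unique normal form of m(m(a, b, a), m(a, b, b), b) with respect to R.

1. m(m(a, b, a), m(a, b, b), b)  →  m(a, m(a, b, b), b)   [R2 at 1]
2. m(a, m(a, b, b), b)  →  m(a, b, b)   [R2 at 2]
3. m(a, b, b)  →  b   [R2 at ε]

b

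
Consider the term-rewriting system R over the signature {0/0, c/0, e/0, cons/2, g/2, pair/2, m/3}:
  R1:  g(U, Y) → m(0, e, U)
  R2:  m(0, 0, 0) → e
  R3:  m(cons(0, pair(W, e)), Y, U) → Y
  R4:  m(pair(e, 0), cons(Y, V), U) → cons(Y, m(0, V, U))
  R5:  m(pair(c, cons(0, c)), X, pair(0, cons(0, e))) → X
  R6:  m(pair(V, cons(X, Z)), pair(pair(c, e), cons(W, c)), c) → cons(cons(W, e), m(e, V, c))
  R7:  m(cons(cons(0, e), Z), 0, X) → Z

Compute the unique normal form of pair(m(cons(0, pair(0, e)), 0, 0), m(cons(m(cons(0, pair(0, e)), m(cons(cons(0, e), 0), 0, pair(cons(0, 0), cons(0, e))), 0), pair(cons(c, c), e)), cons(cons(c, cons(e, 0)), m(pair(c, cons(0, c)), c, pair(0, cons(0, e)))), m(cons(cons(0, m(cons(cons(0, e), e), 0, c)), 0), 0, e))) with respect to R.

1. pair(m(cons(0, pair(0, e)), 0, 0), m(cons(m(cons(0, pair(0, e)), m(cons(cons(0, e), 0), 0, pair(cons(0, 0), cons(0, e))), 0), pair(cons(c, c), e)), cons(cons(c, cons(e, 0)), m(pair(c, cons(0, c)), c, pair(0, cons(0, e)))), m(cons(cons(0, m(cons(cons(0, e), e), 0, c)), 0), 0, e)))  →  pair(0, m(cons(m(cons(0, pair(0, e)), m(cons(cons(0, e), 0), 0, pair(cons(0, 0), cons(0, e))), 0), pair(cons(c, c), e)), cons(cons(c, cons(e, 0)), m(pair(c, cons(0, c)), c, pair(0, cons(0, e)))), m(cons(cons(0, m(cons(cons(0, e), e), 0, c)), 0), 0, e)))   [R3 at 1]
2. pair(0, m(cons(m(cons(0, pair(0, e)), m(cons(cons(0, e), 0), 0, pair(cons(0, 0), cons(0, e))), 0), pair(cons(c, c), e)), cons(cons(c, cons(e, 0)), m(pair(c, cons(0, c)), c, pair(0, cons(0, e)))), m(cons(cons(0, m(cons(cons(0, e), e), 0, c)), 0), 0, e)))  →  pair(0, m(cons(m(cons(cons(0, e), 0), 0, pair(cons(0, 0), cons(0, e))), pair(cons(c, c), e)), cons(cons(c, cons(e, 0)), m(pair(c, cons(0, c)), c, pair(0, cons(0, e)))), m(cons(cons(0, m(cons(cons(0, e), e), 0, c)), 0), 0, e)))   [R3 at 2.1.1]
3. pair(0, m(cons(m(cons(cons(0, e), 0), 0, pair(cons(0, 0), cons(0, e))), pair(cons(c, c), e)), cons(cons(c, cons(e, 0)), m(pair(c, cons(0, c)), c, pair(0, cons(0, e)))), m(cons(cons(0, m(cons(cons(0, e), e), 0, c)), 0), 0, e)))  →  pair(0, m(cons(0, pair(cons(c, c), e)), cons(cons(c, cons(e, 0)), m(pair(c, cons(0, c)), c, pair(0, cons(0, e)))), m(cons(cons(0, m(cons(cons(0, e), e), 0, c)), 0), 0, e)))   [R7 at 2.1.1]
4. pair(0, m(cons(0, pair(cons(c, c), e)), cons(cons(c, cons(e, 0)), m(pair(c, cons(0, c)), c, pair(0, cons(0, e)))), m(cons(cons(0, m(cons(cons(0, e), e), 0, c)), 0), 0, e)))  →  pair(0, cons(cons(c, cons(e, 0)), m(pair(c, cons(0, c)), c, pair(0, cons(0, e)))))   [R3 at 2]
5. pair(0, cons(cons(c, cons(e, 0)), m(pair(c, cons(0, c)), c, pair(0, cons(0, e)))))  →  pair(0, cons(cons(c, cons(e, 0)), c))   [R5 at 2.2]

pair(0, cons(cons(c, cons(e, 0)), c))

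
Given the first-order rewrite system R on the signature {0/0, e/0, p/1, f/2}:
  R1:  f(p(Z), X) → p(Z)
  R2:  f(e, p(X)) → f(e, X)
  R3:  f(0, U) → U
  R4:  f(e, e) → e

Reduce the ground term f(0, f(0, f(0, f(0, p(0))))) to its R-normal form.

1. f(0, f(0, f(0, f(0, p(0)))))  →  f(0, f(0, f(0, p(0))))   [R3 at ε]
2. f(0, f(0, f(0, p(0))))  →  f(0, f(0, p(0)))   [R3 at ε]
3. f(0, f(0, p(0)))  →  f(0, p(0))   [R3 at ε]
4. f(0, p(0))  →  p(0)   [R3 at ε]

p(0)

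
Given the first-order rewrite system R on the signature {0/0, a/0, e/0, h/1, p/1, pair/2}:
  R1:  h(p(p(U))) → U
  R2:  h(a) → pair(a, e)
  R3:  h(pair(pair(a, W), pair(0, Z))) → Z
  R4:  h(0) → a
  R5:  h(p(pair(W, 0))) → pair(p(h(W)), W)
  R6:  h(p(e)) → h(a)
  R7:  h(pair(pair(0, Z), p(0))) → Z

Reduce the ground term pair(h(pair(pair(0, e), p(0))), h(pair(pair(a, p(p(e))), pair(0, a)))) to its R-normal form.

1. pair(h(pair(pair(0, e), p(0))), h(pair(pair(a, p(p(e))), pair(0, a))))  →  pair(e, h(pair(pair(a, p(p(e))), pair(0, a))))   [R7 at 1]
2. pair(e, h(pair(pair(a, p(p(e))), pair(0, a))))  →  pair(e, a)   [R3 at 2]

pair(e, a)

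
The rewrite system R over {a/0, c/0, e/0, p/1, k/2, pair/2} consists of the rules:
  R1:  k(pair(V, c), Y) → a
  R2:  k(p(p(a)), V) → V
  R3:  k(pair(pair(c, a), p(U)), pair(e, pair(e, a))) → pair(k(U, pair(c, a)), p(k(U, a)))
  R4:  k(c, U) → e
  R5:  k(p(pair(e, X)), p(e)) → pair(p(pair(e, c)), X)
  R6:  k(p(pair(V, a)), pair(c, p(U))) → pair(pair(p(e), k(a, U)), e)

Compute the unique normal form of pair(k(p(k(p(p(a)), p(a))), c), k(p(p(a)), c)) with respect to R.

pair(c, c)

1. pair(k(p(k(p(p(a)), p(a))), c), k(p(p(a)), c))  →  pair(k(p(p(a)), c), k(p(p(a)), c))   [R2 at 1.1.1]
2. pair(k(p(p(a)), c), k(p(p(a)), c))  →  pair(c, k(p(p(a)), c))   [R2 at 1]
3. pair(c, k(p(p(a)), c))  →  pair(c, c)   [R2 at 2]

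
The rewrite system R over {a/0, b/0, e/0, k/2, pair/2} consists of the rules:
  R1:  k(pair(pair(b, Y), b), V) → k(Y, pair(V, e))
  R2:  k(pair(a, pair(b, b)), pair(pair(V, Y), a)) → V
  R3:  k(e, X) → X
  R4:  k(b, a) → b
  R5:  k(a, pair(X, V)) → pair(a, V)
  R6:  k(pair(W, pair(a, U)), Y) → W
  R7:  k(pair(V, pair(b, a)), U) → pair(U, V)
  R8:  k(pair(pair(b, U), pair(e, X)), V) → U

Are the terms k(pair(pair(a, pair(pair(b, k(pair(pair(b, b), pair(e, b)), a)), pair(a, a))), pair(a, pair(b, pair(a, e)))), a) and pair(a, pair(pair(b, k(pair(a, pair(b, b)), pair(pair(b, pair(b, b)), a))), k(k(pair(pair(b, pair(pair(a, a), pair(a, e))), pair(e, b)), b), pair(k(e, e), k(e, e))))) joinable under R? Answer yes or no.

yes — NF(t₁) = pair(a, pair(pair(b, b), pair(a, a))), NF(t₂) = pair(a, pair(pair(b, b), pair(a, a)))

Reduce t₁ = k(pair(pair(a, pair(pair(b, k(pair(pair(b, b), pair(e, b)), a)), pair(a, a))), pair(a, pair(b, pair(a, e)))), a):
1. k(pair(pair(a, pair(pair(b, k(pair(pair(b, b), pair(e, b)), a)), pair(a, a))), pair(a, pair(b, pair(a, e)))), a)  →  pair(a, pair(pair(b, k(pair(pair(b, b), pair(e, b)), a)), pair(a, a)))   [R6 at ε]
2. pair(a, pair(pair(b, k(pair(pair(b, b), pair(e, b)), a)), pair(a, a)))  →  pair(a, pair(pair(b, b), pair(a, a)))   [R8 at 2.1.2]

Reduce t₂ = pair(a, pair(pair(b, k(pair(a, pair(b, b)), pair(pair(b, pair(b, b)), a))), k(k(pair(pair(b, pair(pair(a, a), pair(a, e))), pair(e, b)), b), pair(k(e, e), k(e, e))))):
1. pair(a, pair(pair(b, k(pair(a, pair(b, b)), pair(pair(b, pair(b, b)), a))), k(k(pair(pair(b, pair(pair(a, a), pair(a, e))), pair(e, b)), b), pair(k(e, e), k(e, e)))))  →  pair(a, pair(pair(b, b), k(k(pair(pair(b, pair(pair(a, a), pair(a, e))), pair(e, b)), b), pair(k(e, e), k(e, e)))))   [R2 at 2.1.2]
2. pair(a, pair(pair(b, b), k(k(pair(pair(b, pair(pair(a, a), pair(a, e))), pair(e, b)), b), pair(k(e, e), k(e, e)))))  →  pair(a, pair(pair(b, b), k(pair(pair(a, a), pair(a, e)), pair(k(e, e), k(e, e)))))   [R8 at 2.2.1]
3. pair(a, pair(pair(b, b), k(pair(pair(a, a), pair(a, e)), pair(k(e, e), k(e, e)))))  →  pair(a, pair(pair(b, b), pair(a, a)))   [R6 at 2.2]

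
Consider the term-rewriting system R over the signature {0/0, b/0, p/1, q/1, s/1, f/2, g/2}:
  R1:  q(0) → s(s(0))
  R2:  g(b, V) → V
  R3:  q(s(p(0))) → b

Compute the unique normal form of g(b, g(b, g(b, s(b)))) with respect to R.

s(b)

1. g(b, g(b, g(b, s(b))))  →  g(b, g(b, s(b)))   [R2 at ε]
2. g(b, g(b, s(b)))  →  g(b, s(b))   [R2 at ε]
3. g(b, s(b))  →  s(b)   [R2 at ε]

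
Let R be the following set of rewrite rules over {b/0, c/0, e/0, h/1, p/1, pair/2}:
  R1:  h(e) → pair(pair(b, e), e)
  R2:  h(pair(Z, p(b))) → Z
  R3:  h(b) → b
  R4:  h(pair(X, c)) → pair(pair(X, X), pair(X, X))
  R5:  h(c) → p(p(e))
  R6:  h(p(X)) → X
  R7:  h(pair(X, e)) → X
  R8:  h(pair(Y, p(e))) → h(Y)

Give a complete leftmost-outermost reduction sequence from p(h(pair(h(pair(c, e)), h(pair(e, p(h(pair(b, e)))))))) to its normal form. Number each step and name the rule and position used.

1. p(h(pair(h(pair(c, e)), h(pair(e, p(h(pair(b, e))))))))  →  p(h(pair(c, h(pair(e, p(h(pair(b, e))))))))   [R7 at 1.1.1]
2. p(h(pair(c, h(pair(e, p(h(pair(b, e))))))))  →  p(h(pair(c, h(pair(e, p(b))))))   [R7 at 1.1.2.1.2.1]
3. p(h(pair(c, h(pair(e, p(b))))))  →  p(h(pair(c, e)))   [R2 at 1.1.2]
4. p(h(pair(c, e)))  →  p(c)   [R7 at 1]

p(c)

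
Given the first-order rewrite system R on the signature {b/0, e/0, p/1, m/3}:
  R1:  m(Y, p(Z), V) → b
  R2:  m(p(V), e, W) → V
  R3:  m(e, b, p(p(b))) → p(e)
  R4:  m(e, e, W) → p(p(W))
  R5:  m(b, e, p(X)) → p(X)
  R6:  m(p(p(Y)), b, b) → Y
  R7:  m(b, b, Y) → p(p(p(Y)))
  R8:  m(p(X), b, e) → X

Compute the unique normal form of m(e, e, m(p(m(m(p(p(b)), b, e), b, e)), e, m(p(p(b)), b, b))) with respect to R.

p(p(b))

1. m(e, e, m(p(m(m(p(p(b)), b, e), b, e)), e, m(p(p(b)), b, b)))  →  p(p(m(p(m(m(p(p(b)), b, e), b, e)), e, m(p(p(b)), b, b))))   [R4 at ε]
2. p(p(m(p(m(m(p(p(b)), b, e), b, e)), e, m(p(p(b)), b, b))))  →  p(p(m(m(p(p(b)), b, e), b, e)))   [R2 at 1.1]
3. p(p(m(m(p(p(b)), b, e), b, e)))  →  p(p(m(p(b), b, e)))   [R8 at 1.1.1]
4. p(p(m(p(b), b, e)))  →  p(p(b))   [R8 at 1.1]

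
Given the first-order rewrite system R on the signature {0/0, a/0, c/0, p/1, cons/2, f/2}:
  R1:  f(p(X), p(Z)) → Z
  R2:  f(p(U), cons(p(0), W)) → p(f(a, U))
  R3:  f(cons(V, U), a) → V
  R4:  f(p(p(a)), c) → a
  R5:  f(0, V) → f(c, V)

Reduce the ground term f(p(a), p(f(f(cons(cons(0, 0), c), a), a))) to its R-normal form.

0

1. f(p(a), p(f(f(cons(cons(0, 0), c), a), a)))  →  f(f(cons(cons(0, 0), c), a), a)   [R1 at ε]
2. f(f(cons(cons(0, 0), c), a), a)  →  f(cons(0, 0), a)   [R3 at 1]
3. f(cons(0, 0), a)  →  0   [R3 at ε]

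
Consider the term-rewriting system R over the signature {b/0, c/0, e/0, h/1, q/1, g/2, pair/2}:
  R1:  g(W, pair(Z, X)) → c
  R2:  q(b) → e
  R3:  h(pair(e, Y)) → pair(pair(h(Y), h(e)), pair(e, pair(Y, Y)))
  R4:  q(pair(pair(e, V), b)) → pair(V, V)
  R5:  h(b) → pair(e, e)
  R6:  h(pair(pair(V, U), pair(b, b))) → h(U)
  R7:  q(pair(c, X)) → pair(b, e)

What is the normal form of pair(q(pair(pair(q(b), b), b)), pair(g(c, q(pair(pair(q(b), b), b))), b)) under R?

pair(pair(b, b), pair(c, b))

1. pair(q(pair(pair(q(b), b), b)), pair(g(c, q(pair(pair(q(b), b), b))), b))  →  pair(q(pair(pair(e, b), b)), pair(g(c, q(pair(pair(q(b), b), b))), b))   [R2 at 1.1.1.1]
2. pair(q(pair(pair(e, b), b)), pair(g(c, q(pair(pair(q(b), b), b))), b))  →  pair(pair(b, b), pair(g(c, q(pair(pair(q(b), b), b))), b))   [R4 at 1]
3. pair(pair(b, b), pair(g(c, q(pair(pair(q(b), b), b))), b))  →  pair(pair(b, b), pair(g(c, q(pair(pair(e, b), b))), b))   [R2 at 2.1.2.1.1.1]
4. pair(pair(b, b), pair(g(c, q(pair(pair(e, b), b))), b))  →  pair(pair(b, b), pair(g(c, pair(b, b)), b))   [R4 at 2.1.2]
5. pair(pair(b, b), pair(g(c, pair(b, b)), b))  →  pair(pair(b, b), pair(c, b))   [R1 at 2.1]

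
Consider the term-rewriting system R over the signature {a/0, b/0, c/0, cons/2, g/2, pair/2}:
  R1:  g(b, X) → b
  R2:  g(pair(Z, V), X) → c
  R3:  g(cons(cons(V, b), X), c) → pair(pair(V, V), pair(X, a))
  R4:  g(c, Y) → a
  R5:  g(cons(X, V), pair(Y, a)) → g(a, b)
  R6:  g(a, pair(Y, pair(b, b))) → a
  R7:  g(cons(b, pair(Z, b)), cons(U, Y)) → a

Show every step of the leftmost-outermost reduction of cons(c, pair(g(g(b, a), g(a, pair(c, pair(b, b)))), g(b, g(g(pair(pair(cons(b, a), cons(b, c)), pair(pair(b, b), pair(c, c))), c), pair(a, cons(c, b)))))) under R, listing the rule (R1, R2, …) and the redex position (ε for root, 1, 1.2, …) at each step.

cons(c, pair(b, b))

1. cons(c, pair(g(g(b, a), g(a, pair(c, pair(b, b)))), g(b, g(g(pair(pair(cons(b, a), cons(b, c)), pair(pair(b, b), pair(c, c))), c), pair(a, cons(c, b))))))  →  cons(c, pair(g(b, g(a, pair(c, pair(b, b)))), g(b, g(g(pair(pair(cons(b, a), cons(b, c)), pair(pair(b, b), pair(c, c))), c), pair(a, cons(c, b))))))   [R1 at 2.1.1]
2. cons(c, pair(g(b, g(a, pair(c, pair(b, b)))), g(b, g(g(pair(pair(cons(b, a), cons(b, c)), pair(pair(b, b), pair(c, c))), c), pair(a, cons(c, b))))))  →  cons(c, pair(b, g(b, g(g(pair(pair(cons(b, a), cons(b, c)), pair(pair(b, b), pair(c, c))), c), pair(a, cons(c, b))))))   [R1 at 2.1]
3. cons(c, pair(b, g(b, g(g(pair(pair(cons(b, a), cons(b, c)), pair(pair(b, b), pair(c, c))), c), pair(a, cons(c, b))))))  →  cons(c, pair(b, b))   [R1 at 2.2]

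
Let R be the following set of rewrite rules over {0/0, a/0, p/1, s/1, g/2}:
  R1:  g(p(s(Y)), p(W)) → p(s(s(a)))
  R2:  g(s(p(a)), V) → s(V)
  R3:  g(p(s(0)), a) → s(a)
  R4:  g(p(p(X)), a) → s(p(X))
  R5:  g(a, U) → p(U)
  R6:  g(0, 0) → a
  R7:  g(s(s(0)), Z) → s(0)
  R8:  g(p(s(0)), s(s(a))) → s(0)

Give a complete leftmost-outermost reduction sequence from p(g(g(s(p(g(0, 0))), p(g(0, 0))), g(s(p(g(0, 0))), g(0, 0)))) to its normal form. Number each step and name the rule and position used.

1. p(g(g(s(p(g(0, 0))), p(g(0, 0))), g(s(p(g(0, 0))), g(0, 0))))  →  p(g(g(s(p(a)), p(g(0, 0))), g(s(p(g(0, 0))), g(0, 0))))   [R6 at 1.1.1.1.1]
2. p(g(g(s(p(a)), p(g(0, 0))), g(s(p(g(0, 0))), g(0, 0))))  →  p(g(s(p(g(0, 0))), g(s(p(g(0, 0))), g(0, 0))))   [R2 at 1.1]
3. p(g(s(p(g(0, 0))), g(s(p(g(0, 0))), g(0, 0))))  →  p(g(s(p(a)), g(s(p(g(0, 0))), g(0, 0))))   [R6 at 1.1.1.1]
4. p(g(s(p(a)), g(s(p(g(0, 0))), g(0, 0))))  →  p(s(g(s(p(g(0, 0))), g(0, 0))))   [R2 at 1]
5. p(s(g(s(p(g(0, 0))), g(0, 0))))  →  p(s(g(s(p(a)), g(0, 0))))   [R6 at 1.1.1.1.1]
6. p(s(g(s(p(a)), g(0, 0))))  →  p(s(s(g(0, 0))))   [R2 at 1.1]
7. p(s(s(g(0, 0))))  →  p(s(s(a)))   [R6 at 1.1.1]

p(s(s(a)))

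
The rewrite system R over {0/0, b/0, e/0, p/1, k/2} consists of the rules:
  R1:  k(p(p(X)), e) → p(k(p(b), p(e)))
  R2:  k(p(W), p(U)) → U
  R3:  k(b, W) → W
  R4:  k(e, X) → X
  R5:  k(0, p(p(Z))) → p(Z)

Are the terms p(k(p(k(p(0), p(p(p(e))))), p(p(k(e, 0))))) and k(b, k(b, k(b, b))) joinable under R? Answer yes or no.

Reduce t₁ = p(k(p(k(p(0), p(p(p(e))))), p(p(k(e, 0))))):
1. p(k(p(k(p(0), p(p(p(e))))), p(p(k(e, 0)))))  →  p(p(k(e, 0)))   [R2 at 1]
2. p(p(k(e, 0)))  →  p(p(0))   [R4 at 1.1]

Reduce t₂ = k(b, k(b, k(b, b))):
1. k(b, k(b, k(b, b)))  →  k(b, k(b, b))   [R3 at ε]
2. k(b, k(b, b))  →  k(b, b)   [R3 at ε]
3. k(b, b)  →  b   [R3 at ε]

no — NF(t₁) = p(p(0)), NF(t₂) = b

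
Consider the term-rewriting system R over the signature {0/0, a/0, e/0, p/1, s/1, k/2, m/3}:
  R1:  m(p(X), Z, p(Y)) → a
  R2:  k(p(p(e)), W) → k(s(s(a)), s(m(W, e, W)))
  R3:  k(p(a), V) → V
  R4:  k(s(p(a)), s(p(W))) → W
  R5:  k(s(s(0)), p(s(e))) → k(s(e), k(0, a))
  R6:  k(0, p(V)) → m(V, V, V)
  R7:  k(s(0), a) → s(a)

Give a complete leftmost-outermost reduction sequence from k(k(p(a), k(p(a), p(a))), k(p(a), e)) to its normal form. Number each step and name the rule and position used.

e

1. k(k(p(a), k(p(a), p(a))), k(p(a), e))  →  k(k(p(a), p(a)), k(p(a), e))   [R3 at 1]
2. k(k(p(a), p(a)), k(p(a), e))  →  k(p(a), k(p(a), e))   [R3 at 1]
3. k(p(a), k(p(a), e))  →  k(p(a), e)   [R3 at ε]
4. k(p(a), e)  →  e   [R3 at ε]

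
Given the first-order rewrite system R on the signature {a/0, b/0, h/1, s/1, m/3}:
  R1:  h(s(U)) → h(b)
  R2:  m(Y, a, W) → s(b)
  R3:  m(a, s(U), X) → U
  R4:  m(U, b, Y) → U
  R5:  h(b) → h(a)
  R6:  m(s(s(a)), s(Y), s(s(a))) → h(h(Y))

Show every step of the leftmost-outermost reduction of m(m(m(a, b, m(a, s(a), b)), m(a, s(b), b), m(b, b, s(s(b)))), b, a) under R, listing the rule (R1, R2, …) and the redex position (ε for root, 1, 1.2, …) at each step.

1. m(m(m(a, b, m(a, s(a), b)), m(a, s(b), b), m(b, b, s(s(b)))), b, a)  →  m(m(a, b, m(a, s(a), b)), m(a, s(b), b), m(b, b, s(s(b))))   [R4 at ε]
2. m(m(a, b, m(a, s(a), b)), m(a, s(b), b), m(b, b, s(s(b))))  →  m(a, m(a, s(b), b), m(b, b, s(s(b))))   [R4 at 1]
3. m(a, m(a, s(b), b), m(b, b, s(s(b))))  →  m(a, b, m(b, b, s(s(b))))   [R3 at 2]
4. m(a, b, m(b, b, s(s(b))))  →  a   [R4 at ε]

a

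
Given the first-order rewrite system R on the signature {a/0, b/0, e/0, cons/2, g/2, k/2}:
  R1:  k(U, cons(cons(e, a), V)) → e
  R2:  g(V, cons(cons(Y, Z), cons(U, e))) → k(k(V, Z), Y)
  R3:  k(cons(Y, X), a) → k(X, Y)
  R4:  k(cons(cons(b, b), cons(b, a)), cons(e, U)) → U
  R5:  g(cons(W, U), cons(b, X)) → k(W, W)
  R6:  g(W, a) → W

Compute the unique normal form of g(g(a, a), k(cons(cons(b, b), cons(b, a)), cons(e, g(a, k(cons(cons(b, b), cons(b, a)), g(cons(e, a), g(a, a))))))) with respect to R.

a

1. g(g(a, a), k(cons(cons(b, b), cons(b, a)), cons(e, g(a, k(cons(cons(b, b), cons(b, a)), g(cons(e, a), g(a, a)))))))  →  g(a, k(cons(cons(b, b), cons(b, a)), cons(e, g(a, k(cons(cons(b, b), cons(b, a)), g(cons(e, a), g(a, a)))))))   [R6 at 1]
2. g(a, k(cons(cons(b, b), cons(b, a)), cons(e, g(a, k(cons(cons(b, b), cons(b, a)), g(cons(e, a), g(a, a)))))))  →  g(a, g(a, k(cons(cons(b, b), cons(b, a)), g(cons(e, a), g(a, a)))))   [R4 at 2]
3. g(a, g(a, k(cons(cons(b, b), cons(b, a)), g(cons(e, a), g(a, a)))))  →  g(a, g(a, k(cons(cons(b, b), cons(b, a)), g(cons(e, a), a))))   [R6 at 2.2.2.2]
4. g(a, g(a, k(cons(cons(b, b), cons(b, a)), g(cons(e, a), a))))  →  g(a, g(a, k(cons(cons(b, b), cons(b, a)), cons(e, a))))   [R6 at 2.2.2]
5. g(a, g(a, k(cons(cons(b, b), cons(b, a)), cons(e, a))))  →  g(a, g(a, a))   [R4 at 2.2]
6. g(a, g(a, a))  →  g(a, a)   [R6 at 2]
7. g(a, a)  →  a   [R6 at ε]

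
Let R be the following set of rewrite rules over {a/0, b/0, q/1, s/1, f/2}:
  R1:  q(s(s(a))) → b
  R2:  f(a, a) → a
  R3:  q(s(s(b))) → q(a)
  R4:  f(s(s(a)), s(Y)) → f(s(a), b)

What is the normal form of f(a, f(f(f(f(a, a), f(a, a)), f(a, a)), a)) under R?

a

1. f(a, f(f(f(f(a, a), f(a, a)), f(a, a)), a))  →  f(a, f(f(f(a, f(a, a)), f(a, a)), a))   [R2 at 2.1.1.1]
2. f(a, f(f(f(a, f(a, a)), f(a, a)), a))  →  f(a, f(f(f(a, a), f(a, a)), a))   [R2 at 2.1.1.2]
3. f(a, f(f(f(a, a), f(a, a)), a))  →  f(a, f(f(a, f(a, a)), a))   [R2 at 2.1.1]
4. f(a, f(f(a, f(a, a)), a))  →  f(a, f(f(a, a), a))   [R2 at 2.1.2]
5. f(a, f(f(a, a), a))  →  f(a, f(a, a))   [R2 at 2.1]
6. f(a, f(a, a))  →  f(a, a)   [R2 at 2]
7. f(a, a)  →  a   [R2 at ε]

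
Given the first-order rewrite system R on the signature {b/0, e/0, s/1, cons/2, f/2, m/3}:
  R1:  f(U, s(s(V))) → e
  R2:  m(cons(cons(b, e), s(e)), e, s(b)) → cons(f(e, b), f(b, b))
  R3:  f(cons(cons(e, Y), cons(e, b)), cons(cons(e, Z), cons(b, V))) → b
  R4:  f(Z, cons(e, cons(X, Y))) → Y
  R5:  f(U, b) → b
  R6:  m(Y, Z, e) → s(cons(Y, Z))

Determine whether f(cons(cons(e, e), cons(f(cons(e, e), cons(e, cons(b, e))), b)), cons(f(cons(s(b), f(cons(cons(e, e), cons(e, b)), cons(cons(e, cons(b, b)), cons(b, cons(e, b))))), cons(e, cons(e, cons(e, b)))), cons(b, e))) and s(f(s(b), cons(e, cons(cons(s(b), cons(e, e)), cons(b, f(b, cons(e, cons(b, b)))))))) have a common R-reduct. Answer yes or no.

Reduce t₁ = f(cons(cons(e, e), cons(f(cons(e, e), cons(e, cons(b, e))), b)), cons(f(cons(s(b), f(cons(cons(e, e), cons(e, b)), cons(cons(e, cons(b, b)), cons(b, cons(e, b))))), cons(e, cons(e, cons(e, b)))), cons(b, e))):
1. f(cons(cons(e, e), cons(f(cons(e, e), cons(e, cons(b, e))), b)), cons(f(cons(s(b), f(cons(cons(e, e), cons(e, b)), cons(cons(e, cons(b, b)), cons(b, cons(e, b))))), cons(e, cons(e, cons(e, b)))), cons(b, e)))  →  f(cons(cons(e, e), cons(e, b)), cons(f(cons(s(b), f(cons(cons(e, e), cons(e, b)), cons(cons(e, cons(b, b)), cons(b, cons(e, b))))), cons(e, cons(e, cons(e, b)))), cons(b, e)))   [R4 at 1.2.1]
2. f(cons(cons(e, e), cons(e, b)), cons(f(cons(s(b), f(cons(cons(e, e), cons(e, b)), cons(cons(e, cons(b, b)), cons(b, cons(e, b))))), cons(e, cons(e, cons(e, b)))), cons(b, e)))  →  f(cons(cons(e, e), cons(e, b)), cons(cons(e, b), cons(b, e)))   [R4 at 2.1]
3. f(cons(cons(e, e), cons(e, b)), cons(cons(e, b), cons(b, e)))  →  b   [R3 at ε]

Reduce t₂ = s(f(s(b), cons(e, cons(cons(s(b), cons(e, e)), cons(b, f(b, cons(e, cons(b, b)))))))):
1. s(f(s(b), cons(e, cons(cons(s(b), cons(e, e)), cons(b, f(b, cons(e, cons(b, b))))))))  →  s(cons(b, f(b, cons(e, cons(b, b)))))   [R4 at 1]
2. s(cons(b, f(b, cons(e, cons(b, b)))))  →  s(cons(b, b))   [R4 at 1.2]

no — NF(t₁) = b, NF(t₂) = s(cons(b, b))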